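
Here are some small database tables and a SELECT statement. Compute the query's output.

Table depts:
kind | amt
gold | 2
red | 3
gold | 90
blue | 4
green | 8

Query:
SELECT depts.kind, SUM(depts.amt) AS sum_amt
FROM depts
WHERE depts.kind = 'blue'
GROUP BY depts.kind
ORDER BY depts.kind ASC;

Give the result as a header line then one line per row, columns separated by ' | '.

== RESULT ==
depts.kind | sum_amt
blue | 4

Derivation:
After WHERE (1 rows):
depts.kind | depts.amt
blue | 4
After GROUP BY (1 rows):
depts.kind | sum_amt
blue | 4
After ORDER BY (1 rows):
depts.kind | sum_amt
blue | 4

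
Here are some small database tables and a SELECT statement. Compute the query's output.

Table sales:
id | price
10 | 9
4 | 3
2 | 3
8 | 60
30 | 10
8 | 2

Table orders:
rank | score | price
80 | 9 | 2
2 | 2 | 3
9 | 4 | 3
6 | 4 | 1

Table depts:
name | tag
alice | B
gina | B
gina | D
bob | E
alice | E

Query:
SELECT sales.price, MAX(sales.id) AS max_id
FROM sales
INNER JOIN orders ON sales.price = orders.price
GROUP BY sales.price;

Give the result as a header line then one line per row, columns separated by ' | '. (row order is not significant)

== RESULT ==
sales.price | max_id
3 | 4
2 | 8

Derivation:
After JOIN orders (5 rows):
sales.id | sales.price | orders.rank | orders.score | orders.price
4 | 3 | 2 | 2 | 3
4 | 3 | 9 | 4 | 3
2 | 3 | 2 | 2 | 3
2 | 3 | 9 | 4 | 3
8 | 2 | 80 | 9 | 2
After GROUP BY (2 rows):
sales.price | max_id
3 | 4
2 | 8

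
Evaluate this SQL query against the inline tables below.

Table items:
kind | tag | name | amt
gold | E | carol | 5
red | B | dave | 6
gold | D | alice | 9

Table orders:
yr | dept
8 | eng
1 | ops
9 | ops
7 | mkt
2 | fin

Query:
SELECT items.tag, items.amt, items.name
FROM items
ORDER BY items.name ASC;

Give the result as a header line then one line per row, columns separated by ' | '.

After SELECT (3 rows):
items.tag | items.amt | items.name
E | 5 | carol
B | 6 | dave
D | 9 | alice
After ORDER BY (3 rows):
items.tag | items.amt | items.name
D | 9 | alice
E | 5 | carol
B | 6 | dave

== RESULT ==
items.tag | items.amt | items.name
D | 9 | alice
E | 5 | carol
B | 6 | dave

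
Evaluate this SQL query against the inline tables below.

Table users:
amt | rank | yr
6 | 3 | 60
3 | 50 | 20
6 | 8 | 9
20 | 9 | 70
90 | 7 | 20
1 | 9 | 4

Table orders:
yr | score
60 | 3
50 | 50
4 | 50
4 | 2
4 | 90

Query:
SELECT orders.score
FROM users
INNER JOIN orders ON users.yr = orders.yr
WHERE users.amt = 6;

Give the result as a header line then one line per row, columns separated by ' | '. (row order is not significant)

== RESULT ==
orders.score
3

Derivation:
After JOIN orders (4 rows):
users.amt | users.rank | users.yr | orders.yr | orders.score
6 | 3 | 60 | 60 | 3
1 | 9 | 4 | 4 | 50
1 | 9 | 4 | 4 | 2
1 | 9 | 4 | 4 | 90
After WHERE (1 rows):
users.amt | users.rank | users.yr | orders.yr | orders.score
6 | 3 | 60 | 60 | 3
After SELECT (1 rows):
orders.score
3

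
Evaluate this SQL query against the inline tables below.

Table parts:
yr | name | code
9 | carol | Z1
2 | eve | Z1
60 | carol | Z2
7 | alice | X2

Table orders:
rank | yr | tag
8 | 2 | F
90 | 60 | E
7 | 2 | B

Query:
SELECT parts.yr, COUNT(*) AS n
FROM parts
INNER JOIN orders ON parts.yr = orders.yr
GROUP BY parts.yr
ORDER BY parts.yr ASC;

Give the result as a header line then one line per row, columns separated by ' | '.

After JOIN orders (3 rows):
parts.yr | parts.name | parts.code | orders.rank | orders.yr | orders.tag
2 | eve | Z1 | 8 | 2 | F
2 | eve | Z1 | 7 | 2 | B
60 | carol | Z2 | 90 | 60 | E
After GROUP BY (2 rows):
parts.yr | n
2 | 2
60 | 1
After ORDER BY (2 rows):
parts.yr | n
2 | 2
60 | 1

== RESULT ==
parts.yr | n
2 | 2
60 | 1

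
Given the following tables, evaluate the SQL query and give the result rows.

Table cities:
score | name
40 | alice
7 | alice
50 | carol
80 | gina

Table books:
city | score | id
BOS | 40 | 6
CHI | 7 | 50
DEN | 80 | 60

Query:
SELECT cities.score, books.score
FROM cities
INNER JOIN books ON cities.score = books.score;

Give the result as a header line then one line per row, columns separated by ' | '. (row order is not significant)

After JOIN books (3 rows):
cities.score | cities.name | books.city | books.score | books.id
40 | alice | BOS | 40 | 6
7 | alice | CHI | 7 | 50
80 | gina | DEN | 80 | 60
After SELECT (3 rows):
cities.score | books.score
40 | 40
7 | 7
80 | 80

== RESULT ==
cities.score | books.score
40 | 40
7 | 7
80 | 80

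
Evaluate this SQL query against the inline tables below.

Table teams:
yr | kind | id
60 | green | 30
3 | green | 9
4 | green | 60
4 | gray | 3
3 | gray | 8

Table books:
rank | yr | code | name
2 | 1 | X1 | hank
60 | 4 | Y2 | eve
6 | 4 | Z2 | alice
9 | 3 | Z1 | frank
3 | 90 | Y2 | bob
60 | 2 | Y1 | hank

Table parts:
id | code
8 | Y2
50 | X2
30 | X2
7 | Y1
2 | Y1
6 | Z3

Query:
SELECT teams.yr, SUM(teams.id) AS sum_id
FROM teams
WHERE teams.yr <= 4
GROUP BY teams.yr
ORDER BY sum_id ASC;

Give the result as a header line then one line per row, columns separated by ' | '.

After WHERE (4 rows):
teams.yr | teams.kind | teams.id
3 | green | 9
4 | green | 60
4 | gray | 3
3 | gray | 8
After GROUP BY (2 rows):
teams.yr | sum_id
3 | 17
4 | 63
After ORDER BY (2 rows):
teams.yr | sum_id
3 | 17
4 | 63

== RESULT ==
teams.yr | sum_id
3 | 17
4 | 63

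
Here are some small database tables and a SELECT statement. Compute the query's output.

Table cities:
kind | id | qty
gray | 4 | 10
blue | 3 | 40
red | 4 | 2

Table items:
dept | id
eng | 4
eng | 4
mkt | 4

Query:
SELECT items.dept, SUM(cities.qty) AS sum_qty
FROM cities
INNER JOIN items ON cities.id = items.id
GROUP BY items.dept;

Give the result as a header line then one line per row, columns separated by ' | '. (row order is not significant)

After JOIN items (6 rows):
cities.kind | cities.id | cities.qty | items.dept | items.id
gray | 4 | 10 | eng | 4
gray | 4 | 10 | eng | 4
gray | 4 | 10 | mkt | 4
red | 4 | 2 | eng | 4
red | 4 | 2 | eng | 4
red | 4 | 2 | mkt | 4
After GROUP BY (2 rows):
items.dept | sum_qty
eng | 24
mkt | 12

== RESULT ==
items.dept | sum_qty
eng | 24
mkt | 12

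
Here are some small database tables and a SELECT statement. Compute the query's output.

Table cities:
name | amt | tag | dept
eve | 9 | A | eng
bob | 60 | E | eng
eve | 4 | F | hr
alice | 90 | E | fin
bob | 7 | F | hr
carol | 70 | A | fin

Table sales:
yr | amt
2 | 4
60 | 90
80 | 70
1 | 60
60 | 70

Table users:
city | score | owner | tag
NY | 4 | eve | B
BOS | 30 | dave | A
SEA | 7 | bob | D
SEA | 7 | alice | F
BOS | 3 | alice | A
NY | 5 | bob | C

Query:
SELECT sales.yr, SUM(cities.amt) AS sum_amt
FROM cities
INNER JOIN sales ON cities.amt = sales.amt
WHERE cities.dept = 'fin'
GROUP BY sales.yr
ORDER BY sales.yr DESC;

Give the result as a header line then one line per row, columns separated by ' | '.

After JOIN sales (5 rows):
cities.name | cities.amt | cities.tag | cities.dept | sales.yr | sales.amt
bob | 60 | E | eng | 1 | 60
eve | 4 | F | hr | 2 | 4
alice | 90 | E | fin | 60 | 90
carol | 70 | A | fin | 80 | 70
carol | 70 | A | fin | 60 | 70
After WHERE (3 rows):
cities.name | cities.amt | cities.tag | cities.dept | sales.yr | sales.amt
alice | 90 | E | fin | 60 | 90
carol | 70 | A | fin | 80 | 70
carol | 70 | A | fin | 60 | 70
After GROUP BY (2 rows):
sales.yr | sum_amt
60 | 160
80 | 70
After ORDER BY (2 rows):
sales.yr | sum_amt
80 | 70
60 | 160

== RESULT ==
sales.yr | sum_amt
80 | 70
60 | 160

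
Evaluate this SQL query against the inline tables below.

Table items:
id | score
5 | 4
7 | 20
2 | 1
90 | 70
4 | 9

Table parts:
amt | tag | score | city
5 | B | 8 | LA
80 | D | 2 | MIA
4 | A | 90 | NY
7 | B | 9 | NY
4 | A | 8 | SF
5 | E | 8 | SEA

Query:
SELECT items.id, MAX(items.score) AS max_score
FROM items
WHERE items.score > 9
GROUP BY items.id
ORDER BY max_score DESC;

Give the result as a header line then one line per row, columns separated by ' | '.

After WHERE (2 rows):
items.id | items.score
7 | 20
90 | 70
After GROUP BY (2 rows):
items.id | max_score
7 | 20
90 | 70
After ORDER BY (2 rows):
items.id | max_score
90 | 70
7 | 20

== RESULT ==
items.id | max_score
90 | 70
7 | 20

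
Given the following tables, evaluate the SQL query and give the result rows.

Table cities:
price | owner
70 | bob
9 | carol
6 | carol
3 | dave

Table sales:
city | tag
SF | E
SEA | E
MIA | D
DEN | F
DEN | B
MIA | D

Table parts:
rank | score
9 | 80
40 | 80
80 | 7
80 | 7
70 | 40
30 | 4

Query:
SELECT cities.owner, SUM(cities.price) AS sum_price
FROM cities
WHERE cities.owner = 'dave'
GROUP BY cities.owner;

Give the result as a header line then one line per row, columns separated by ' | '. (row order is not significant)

After WHERE (1 rows):
cities.price | cities.owner
3 | dave
After GROUP BY (1 rows):
cities.owner | sum_price
dave | 3

== RESULT ==
cities.owner | sum_price
dave | 3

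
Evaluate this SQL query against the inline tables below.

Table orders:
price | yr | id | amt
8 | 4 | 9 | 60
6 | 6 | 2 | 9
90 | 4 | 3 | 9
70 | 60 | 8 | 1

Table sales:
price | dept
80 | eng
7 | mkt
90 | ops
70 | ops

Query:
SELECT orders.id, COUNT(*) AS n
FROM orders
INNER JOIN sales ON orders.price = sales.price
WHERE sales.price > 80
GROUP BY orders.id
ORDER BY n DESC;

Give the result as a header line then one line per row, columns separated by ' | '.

== RESULT ==
orders.id | n
3 | 1

Derivation:
After JOIN sales (2 rows):
orders.price | orders.yr | orders.id | orders.amt | sales.price | sales.dept
90 | 4 | 3 | 9 | 90 | ops
70 | 60 | 8 | 1 | 70 | ops
After WHERE (1 rows):
orders.price | orders.yr | orders.id | orders.amt | sales.price | sales.dept
90 | 4 | 3 | 9 | 90 | ops
After GROUP BY (1 rows):
orders.id | n
3 | 1
After ORDER BY (1 rows):
orders.id | n
3 | 1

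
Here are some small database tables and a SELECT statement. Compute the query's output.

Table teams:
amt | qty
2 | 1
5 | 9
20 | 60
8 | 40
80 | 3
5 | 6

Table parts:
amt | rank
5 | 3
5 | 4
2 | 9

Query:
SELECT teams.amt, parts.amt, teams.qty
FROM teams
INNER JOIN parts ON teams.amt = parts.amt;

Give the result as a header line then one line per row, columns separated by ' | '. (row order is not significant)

After JOIN parts (5 rows):
teams.amt | teams.qty | parts.amt | parts.rank
2 | 1 | 2 | 9
5 | 9 | 5 | 3
5 | 9 | 5 | 4
5 | 6 | 5 | 3
5 | 6 | 5 | 4
After SELECT (5 rows):
teams.amt | parts.amt | teams.qty
2 | 2 | 1
5 | 5 | 9
5 | 5 | 9
5 | 5 | 6
5 | 5 | 6

== RESULT ==
teams.amt | parts.amt | teams.qty
2 | 2 | 1
5 | 5 | 9
5 | 5 | 9
5 | 5 | 6
5 | 5 | 6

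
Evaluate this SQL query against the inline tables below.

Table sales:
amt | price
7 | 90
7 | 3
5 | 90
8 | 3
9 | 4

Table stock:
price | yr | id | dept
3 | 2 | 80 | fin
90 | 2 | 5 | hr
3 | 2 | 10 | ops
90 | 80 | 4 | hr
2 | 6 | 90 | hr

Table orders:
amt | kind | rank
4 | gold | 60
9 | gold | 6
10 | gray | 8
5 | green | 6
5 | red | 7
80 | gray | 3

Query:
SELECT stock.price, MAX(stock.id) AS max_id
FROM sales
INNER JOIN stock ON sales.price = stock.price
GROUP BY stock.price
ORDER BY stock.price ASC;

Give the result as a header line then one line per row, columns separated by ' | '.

== RESULT ==
stock.price | max_id
3 | 80
90 | 5

Derivation:
After JOIN stock (8 rows):
sales.amt | sales.price | stock.price | stock.yr | stock.id | stock.dept
7 | 90 | 90 | 2 | 5 | hr
7 | 90 | 90 | 80 | 4 | hr
7 | 3 | 3 | 2 | 80 | fin
7 | 3 | 3 | 2 | 10 | ops
5 | 90 | 90 | 2 | 5 | hr
5 | 90 | 90 | 80 | 4 | hr
8 | 3 | 3 | 2 | 80 | fin
8 | 3 | 3 | 2 | 10 | ops
After GROUP BY (2 rows):
stock.price | max_id
90 | 5
3 | 80
After ORDER BY (2 rows):
stock.price | max_id
3 | 80
90 | 5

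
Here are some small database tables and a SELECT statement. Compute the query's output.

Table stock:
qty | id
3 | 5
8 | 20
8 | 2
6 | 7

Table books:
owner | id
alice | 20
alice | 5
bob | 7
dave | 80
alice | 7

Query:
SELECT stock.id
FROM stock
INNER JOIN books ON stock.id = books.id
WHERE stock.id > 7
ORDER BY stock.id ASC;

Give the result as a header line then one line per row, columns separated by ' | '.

After JOIN books (4 rows):
stock.qty | stock.id | books.owner | books.id
3 | 5 | alice | 5
8 | 20 | alice | 20
6 | 7 | bob | 7
6 | 7 | alice | 7
After WHERE (1 rows):
stock.qty | stock.id | books.owner | books.id
8 | 20 | alice | 20
After SELECT (1 rows):
stock.id
20
After ORDER BY (1 rows):
stock.id
20

== RESULT ==
stock.id
20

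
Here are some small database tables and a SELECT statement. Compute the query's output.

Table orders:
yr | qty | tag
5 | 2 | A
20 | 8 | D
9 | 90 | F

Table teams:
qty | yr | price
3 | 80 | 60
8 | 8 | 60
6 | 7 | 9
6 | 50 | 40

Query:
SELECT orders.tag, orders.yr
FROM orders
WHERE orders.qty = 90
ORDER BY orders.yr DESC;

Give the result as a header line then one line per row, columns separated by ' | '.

== RESULT ==
orders.tag | orders.yr
F | 9

Derivation:
After WHERE (1 rows):
orders.yr | orders.qty | orders.tag
9 | 90 | F
After SELECT (1 rows):
orders.tag | orders.yr
F | 9
After ORDER BY (1 rows):
orders.tag | orders.yr
F | 9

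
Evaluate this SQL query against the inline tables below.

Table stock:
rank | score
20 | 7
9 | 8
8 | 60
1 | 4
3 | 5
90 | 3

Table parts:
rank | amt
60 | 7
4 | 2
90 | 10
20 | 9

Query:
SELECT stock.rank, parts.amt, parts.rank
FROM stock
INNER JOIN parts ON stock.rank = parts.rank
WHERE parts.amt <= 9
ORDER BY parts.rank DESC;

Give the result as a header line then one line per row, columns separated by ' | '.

After JOIN parts (2 rows):
stock.rank | stock.score | parts.rank | parts.amt
20 | 7 | 20 | 9
90 | 3 | 90 | 10
After WHERE (1 rows):
stock.rank | stock.score | parts.rank | parts.amt
20 | 7 | 20 | 9
After SELECT (1 rows):
stock.rank | parts.amt | parts.rank
20 | 9 | 20
After ORDER BY (1 rows):
stock.rank | parts.amt | parts.rank
20 | 9 | 20

== RESULT ==
stock.rank | parts.amt | parts.rank
20 | 9 | 20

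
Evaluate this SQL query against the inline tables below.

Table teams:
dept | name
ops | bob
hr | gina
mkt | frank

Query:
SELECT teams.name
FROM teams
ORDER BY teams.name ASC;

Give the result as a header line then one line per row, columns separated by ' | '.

After SELECT (3 rows):
teams.name
bob
gina
frank
After ORDER BY (3 rows):
teams.name
bob
frank
gina

== RESULT ==
teams.name
bob
frank
gina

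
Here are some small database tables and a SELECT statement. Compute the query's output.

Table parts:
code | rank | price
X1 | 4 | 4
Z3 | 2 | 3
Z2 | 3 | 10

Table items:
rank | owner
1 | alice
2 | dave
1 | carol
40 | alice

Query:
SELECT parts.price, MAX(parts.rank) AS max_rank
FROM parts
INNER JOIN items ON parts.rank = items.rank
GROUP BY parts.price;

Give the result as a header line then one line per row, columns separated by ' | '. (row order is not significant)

After JOIN items (1 rows):
parts.code | parts.rank | parts.price | items.rank | items.owner
Z3 | 2 | 3 | 2 | dave
After GROUP BY (1 rows):
parts.price | max_rank
3 | 2

== RESULT ==
parts.price | max_rank
3 | 2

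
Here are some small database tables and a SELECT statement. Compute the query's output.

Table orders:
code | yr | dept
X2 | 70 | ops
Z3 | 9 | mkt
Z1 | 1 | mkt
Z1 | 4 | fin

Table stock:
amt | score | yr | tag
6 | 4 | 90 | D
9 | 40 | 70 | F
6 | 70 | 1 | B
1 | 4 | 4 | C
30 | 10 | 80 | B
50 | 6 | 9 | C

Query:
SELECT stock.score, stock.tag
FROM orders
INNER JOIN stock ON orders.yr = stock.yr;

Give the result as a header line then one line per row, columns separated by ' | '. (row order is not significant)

== RESULT ==
stock.score | stock.tag
40 | F
6 | C
70 | B
4 | C

Derivation:
After JOIN stock (4 rows):
orders.code | orders.yr | orders.dept | stock.amt | stock.score | stock.yr | stock.tag
X2 | 70 | ops | 9 | 40 | 70 | F
Z3 | 9 | mkt | 50 | 6 | 9 | C
Z1 | 1 | mkt | 6 | 70 | 1 | B
Z1 | 4 | fin | 1 | 4 | 4 | C
After SELECT (4 rows):
stock.score | stock.tag
40 | F
6 | C
70 | B
4 | C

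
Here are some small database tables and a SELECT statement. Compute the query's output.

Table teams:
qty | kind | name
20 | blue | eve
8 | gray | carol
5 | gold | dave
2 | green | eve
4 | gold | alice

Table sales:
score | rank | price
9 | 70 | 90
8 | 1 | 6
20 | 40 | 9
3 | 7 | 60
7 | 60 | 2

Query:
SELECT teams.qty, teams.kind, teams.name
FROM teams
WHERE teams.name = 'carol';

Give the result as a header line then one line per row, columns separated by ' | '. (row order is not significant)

== RESULT ==
teams.qty | teams.kind | teams.name
8 | gray | carol

Derivation:
After WHERE (1 rows):
teams.qty | teams.kind | teams.name
8 | gray | carol
After SELECT (1 rows):
teams.qty | teams.kind | teams.name
8 | gray | carol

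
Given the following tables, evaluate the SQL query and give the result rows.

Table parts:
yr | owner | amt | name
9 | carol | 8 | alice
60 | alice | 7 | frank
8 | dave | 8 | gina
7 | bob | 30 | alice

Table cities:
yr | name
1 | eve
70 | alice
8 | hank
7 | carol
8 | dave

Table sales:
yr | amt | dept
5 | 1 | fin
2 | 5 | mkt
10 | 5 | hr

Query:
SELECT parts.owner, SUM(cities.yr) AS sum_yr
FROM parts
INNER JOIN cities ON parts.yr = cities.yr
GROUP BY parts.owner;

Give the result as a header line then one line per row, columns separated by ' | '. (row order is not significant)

== RESULT ==
parts.owner | sum_yr
dave | 16
bob | 7

Derivation:
After JOIN cities (3 rows):
parts.yr | parts.owner | parts.amt | parts.name | cities.yr | cities.name
8 | dave | 8 | gina | 8 | hank
8 | dave | 8 | gina | 8 | dave
7 | bob | 30 | alice | 7 | carol
After GROUP BY (2 rows):
parts.owner | sum_yr
dave | 16
bob | 7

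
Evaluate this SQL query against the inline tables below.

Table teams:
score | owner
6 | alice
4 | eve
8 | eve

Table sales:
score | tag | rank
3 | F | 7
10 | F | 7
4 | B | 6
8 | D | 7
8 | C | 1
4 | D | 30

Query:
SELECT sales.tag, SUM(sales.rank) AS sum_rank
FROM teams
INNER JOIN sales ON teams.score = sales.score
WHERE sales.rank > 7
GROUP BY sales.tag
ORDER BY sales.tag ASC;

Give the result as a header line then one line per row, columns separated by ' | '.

After JOIN sales (4 rows):
teams.score | teams.owner | sales.score | sales.tag | sales.rank
4 | eve | 4 | B | 6
4 | eve | 4 | D | 30
8 | eve | 8 | D | 7
8 | eve | 8 | C | 1
After WHERE (1 rows):
teams.score | teams.owner | sales.score | sales.tag | sales.rank
4 | eve | 4 | D | 30
After GROUP BY (1 rows):
sales.tag | sum_rank
D | 30
After ORDER BY (1 rows):
sales.tag | sum_rank
D | 30

== RESULT ==
sales.tag | sum_rank
D | 30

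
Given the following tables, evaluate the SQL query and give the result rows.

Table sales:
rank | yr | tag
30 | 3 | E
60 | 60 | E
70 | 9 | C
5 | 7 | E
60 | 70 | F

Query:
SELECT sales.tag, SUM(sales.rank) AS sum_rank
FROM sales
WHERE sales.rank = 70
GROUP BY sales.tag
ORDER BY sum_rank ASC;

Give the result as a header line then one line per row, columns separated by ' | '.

After WHERE (1 rows):
sales.rank | sales.yr | sales.tag
70 | 9 | C
After GROUP BY (1 rows):
sales.tag | sum_rank
C | 70
After ORDER BY (1 rows):
sales.tag | sum_rank
C | 70

== RESULT ==
sales.tag | sum_rank
C | 70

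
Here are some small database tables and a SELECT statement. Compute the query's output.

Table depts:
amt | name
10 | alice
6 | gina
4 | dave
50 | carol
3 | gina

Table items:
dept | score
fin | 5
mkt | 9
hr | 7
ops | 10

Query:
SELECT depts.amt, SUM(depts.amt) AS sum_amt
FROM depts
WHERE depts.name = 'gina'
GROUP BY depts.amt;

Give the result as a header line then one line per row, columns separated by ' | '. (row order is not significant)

After WHERE (2 rows):
depts.amt | depts.name
6 | gina
3 | gina
After GROUP BY (2 rows):
depts.amt | sum_amt
6 | 6
3 | 3

== RESULT ==
depts.amt | sum_amt
6 | 6
3 | 3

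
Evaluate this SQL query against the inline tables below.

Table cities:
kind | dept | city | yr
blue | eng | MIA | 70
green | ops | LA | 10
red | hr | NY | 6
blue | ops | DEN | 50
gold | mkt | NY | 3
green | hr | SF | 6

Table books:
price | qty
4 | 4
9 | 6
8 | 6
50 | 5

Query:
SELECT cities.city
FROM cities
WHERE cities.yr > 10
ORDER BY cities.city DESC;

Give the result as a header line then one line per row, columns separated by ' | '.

After WHERE (2 rows):
cities.kind | cities.dept | cities.city | cities.yr
blue | eng | MIA | 70
blue | ops | DEN | 50
After SELECT (2 rows):
cities.city
MIA
DEN
After ORDER BY (2 rows):
cities.city
MIA
DEN

== RESULT ==
cities.city
MIA
DEN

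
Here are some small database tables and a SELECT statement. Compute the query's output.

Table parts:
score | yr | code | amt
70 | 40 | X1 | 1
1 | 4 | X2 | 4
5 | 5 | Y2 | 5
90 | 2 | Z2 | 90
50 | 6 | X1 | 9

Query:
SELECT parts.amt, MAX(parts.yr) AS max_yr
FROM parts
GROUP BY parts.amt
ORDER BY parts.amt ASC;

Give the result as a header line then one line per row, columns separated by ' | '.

After GROUP BY (5 rows):
parts.amt | max_yr
1 | 40
4 | 4
5 | 5
90 | 2
9 | 6
After ORDER BY (5 rows):
parts.amt | max_yr
1 | 40
4 | 4
5 | 5
9 | 6
90 | 2

== RESULT ==
parts.amt | max_yr
1 | 40
4 | 4
5 | 5
9 | 6
90 | 2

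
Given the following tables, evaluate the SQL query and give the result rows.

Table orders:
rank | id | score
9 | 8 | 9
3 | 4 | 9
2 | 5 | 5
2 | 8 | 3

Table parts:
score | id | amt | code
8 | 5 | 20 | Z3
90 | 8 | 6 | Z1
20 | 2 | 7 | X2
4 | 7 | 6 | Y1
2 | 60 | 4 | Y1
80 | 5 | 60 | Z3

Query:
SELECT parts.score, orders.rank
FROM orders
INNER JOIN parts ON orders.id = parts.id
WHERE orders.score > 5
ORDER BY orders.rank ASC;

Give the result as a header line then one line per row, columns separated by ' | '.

After JOIN parts (4 rows):
orders.rank | orders.id | orders.score | parts.score | parts.id | parts.amt | parts.code
9 | 8 | 9 | 90 | 8 | 6 | Z1
2 | 5 | 5 | 8 | 5 | 20 | Z3
2 | 5 | 5 | 80 | 5 | 60 | Z3
2 | 8 | 3 | 90 | 8 | 6 | Z1
After WHERE (1 rows):
orders.rank | orders.id | orders.score | parts.score | parts.id | parts.amt | parts.code
9 | 8 | 9 | 90 | 8 | 6 | Z1
After SELECT (1 rows):
parts.score | orders.rank
90 | 9
After ORDER BY (1 rows):
parts.score | orders.rank
90 | 9

== RESULT ==
parts.score | orders.rank
90 | 9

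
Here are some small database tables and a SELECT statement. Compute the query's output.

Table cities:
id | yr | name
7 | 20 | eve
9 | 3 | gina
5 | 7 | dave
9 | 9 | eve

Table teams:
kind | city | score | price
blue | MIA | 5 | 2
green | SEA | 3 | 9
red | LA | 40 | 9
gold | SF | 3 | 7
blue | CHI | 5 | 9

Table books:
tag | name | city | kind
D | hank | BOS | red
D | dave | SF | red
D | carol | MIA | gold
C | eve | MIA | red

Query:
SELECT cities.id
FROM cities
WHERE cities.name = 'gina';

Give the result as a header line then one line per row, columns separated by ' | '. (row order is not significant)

== RESULT ==
cities.id
9

Derivation:
After WHERE (1 rows):
cities.id | cities.yr | cities.name
9 | 3 | gina
After SELECT (1 rows):
cities.id
9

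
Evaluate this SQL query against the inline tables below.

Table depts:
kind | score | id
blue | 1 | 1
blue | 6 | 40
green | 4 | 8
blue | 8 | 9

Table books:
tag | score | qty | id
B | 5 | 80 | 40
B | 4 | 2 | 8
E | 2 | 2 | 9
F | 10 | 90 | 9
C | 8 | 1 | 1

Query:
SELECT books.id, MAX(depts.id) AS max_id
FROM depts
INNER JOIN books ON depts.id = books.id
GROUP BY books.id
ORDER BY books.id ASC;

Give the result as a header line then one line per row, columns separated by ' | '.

After JOIN books (5 rows):
depts.kind | depts.score | depts.id | books.tag | books.score | books.qty | books.id
blue | 1 | 1 | C | 8 | 1 | 1
blue | 6 | 40 | B | 5 | 80 | 40
green | 4 | 8 | B | 4 | 2 | 8
blue | 8 | 9 | E | 2 | 2 | 9
blue | 8 | 9 | F | 10 | 90 | 9
After GROUP BY (4 rows):
books.id | max_id
1 | 1
40 | 40
8 | 8
9 | 9
After ORDER BY (4 rows):
books.id | max_id
1 | 1
8 | 8
9 | 9
40 | 40

== RESULT ==
books.id | max_id
1 | 1
8 | 8
9 | 9
40 | 40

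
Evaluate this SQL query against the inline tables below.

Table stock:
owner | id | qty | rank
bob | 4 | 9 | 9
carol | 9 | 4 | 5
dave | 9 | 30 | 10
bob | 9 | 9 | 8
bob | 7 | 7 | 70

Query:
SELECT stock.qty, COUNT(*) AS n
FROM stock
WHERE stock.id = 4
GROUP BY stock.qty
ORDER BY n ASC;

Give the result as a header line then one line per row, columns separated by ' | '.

== RESULT ==
stock.qty | n
9 | 1

Derivation:
After WHERE (1 rows):
stock.owner | stock.id | stock.qty | stock.rank
bob | 4 | 9 | 9
After GROUP BY (1 rows):
stock.qty | n
9 | 1
After ORDER BY (1 rows):
stock.qty | n
9 | 1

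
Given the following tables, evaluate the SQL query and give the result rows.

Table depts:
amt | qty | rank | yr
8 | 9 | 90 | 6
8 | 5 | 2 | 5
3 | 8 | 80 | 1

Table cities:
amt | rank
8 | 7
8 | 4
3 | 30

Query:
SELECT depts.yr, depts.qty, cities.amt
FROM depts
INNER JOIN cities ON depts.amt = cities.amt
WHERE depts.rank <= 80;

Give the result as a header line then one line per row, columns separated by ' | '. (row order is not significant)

After JOIN cities (5 rows):
depts.amt | depts.qty | depts.rank | depts.yr | cities.amt | cities.rank
8 | 9 | 90 | 6 | 8 | 7
8 | 9 | 90 | 6 | 8 | 4
8 | 5 | 2 | 5 | 8 | 7
8 | 5 | 2 | 5 | 8 | 4
3 | 8 | 80 | 1 | 3 | 30
After WHERE (3 rows):
depts.amt | depts.qty | depts.rank | depts.yr | cities.amt | cities.rank
8 | 5 | 2 | 5 | 8 | 7
8 | 5 | 2 | 5 | 8 | 4
3 | 8 | 80 | 1 | 3 | 30
After SELECT (3 rows):
depts.yr | depts.qty | cities.amt
5 | 5 | 8
5 | 5 | 8
1 | 8 | 3

== RESULT ==
depts.yr | depts.qty | cities.amt
5 | 5 | 8
5 | 5 | 8
1 | 8 | 3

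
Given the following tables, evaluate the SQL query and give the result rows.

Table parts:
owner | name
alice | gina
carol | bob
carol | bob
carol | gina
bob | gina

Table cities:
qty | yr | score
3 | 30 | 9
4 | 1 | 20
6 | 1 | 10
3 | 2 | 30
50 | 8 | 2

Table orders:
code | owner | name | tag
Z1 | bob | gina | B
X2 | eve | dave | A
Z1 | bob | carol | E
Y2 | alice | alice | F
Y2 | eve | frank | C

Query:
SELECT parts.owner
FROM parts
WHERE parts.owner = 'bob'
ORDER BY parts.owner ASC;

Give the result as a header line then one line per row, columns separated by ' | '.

After WHERE (1 rows):
parts.owner | parts.name
bob | gina
After SELECT (1 rows):
parts.owner
bob
After ORDER BY (1 rows):
parts.owner
bob

== RESULT ==
parts.owner
bob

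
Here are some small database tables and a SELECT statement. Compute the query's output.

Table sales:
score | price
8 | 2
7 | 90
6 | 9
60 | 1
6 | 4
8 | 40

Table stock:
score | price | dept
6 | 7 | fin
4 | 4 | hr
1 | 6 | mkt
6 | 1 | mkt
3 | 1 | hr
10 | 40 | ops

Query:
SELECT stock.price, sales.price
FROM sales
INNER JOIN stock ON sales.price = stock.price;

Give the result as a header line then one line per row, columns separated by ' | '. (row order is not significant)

== RESULT ==
stock.price | sales.price
1 | 1
1 | 1
4 | 4
40 | 40

Derivation:
After JOIN stock (4 rows):
sales.score | sales.price | stock.score | stock.price | stock.dept
60 | 1 | 6 | 1 | mkt
60 | 1 | 3 | 1 | hr
6 | 4 | 4 | 4 | hr
8 | 40 | 10 | 40 | ops
After SELECT (4 rows):
stock.price | sales.price
1 | 1
1 | 1
4 | 4
40 | 40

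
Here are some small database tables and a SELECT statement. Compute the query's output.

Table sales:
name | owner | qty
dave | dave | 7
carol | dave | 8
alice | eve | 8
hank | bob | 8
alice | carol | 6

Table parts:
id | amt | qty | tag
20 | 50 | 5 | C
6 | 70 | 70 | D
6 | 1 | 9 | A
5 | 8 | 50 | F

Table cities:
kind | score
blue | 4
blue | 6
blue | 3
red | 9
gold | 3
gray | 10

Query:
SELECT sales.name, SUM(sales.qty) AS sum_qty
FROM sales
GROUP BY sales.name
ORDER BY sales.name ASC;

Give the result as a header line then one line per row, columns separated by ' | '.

== RESULT ==
sales.name | sum_qty
alice | 14
carol | 8
dave | 7
hank | 8

Derivation:
After GROUP BY (4 rows):
sales.name | sum_qty
dave | 7
carol | 8
alice | 14
hank | 8
After ORDER BY (4 rows):
sales.name | sum_qty
alice | 14
carol | 8
dave | 7
hank | 8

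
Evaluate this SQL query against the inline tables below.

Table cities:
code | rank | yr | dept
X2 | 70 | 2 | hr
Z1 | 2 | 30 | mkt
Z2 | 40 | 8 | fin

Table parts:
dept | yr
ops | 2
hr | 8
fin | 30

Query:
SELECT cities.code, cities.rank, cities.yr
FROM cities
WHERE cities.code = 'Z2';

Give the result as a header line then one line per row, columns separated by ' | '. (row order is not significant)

After WHERE (1 rows):
cities.code | cities.rank | cities.yr | cities.dept
Z2 | 40 | 8 | fin
After SELECT (1 rows):
cities.code | cities.rank | cities.yr
Z2 | 40 | 8

== RESULT ==
cities.code | cities.rank | cities.yr
Z2 | 40 | 8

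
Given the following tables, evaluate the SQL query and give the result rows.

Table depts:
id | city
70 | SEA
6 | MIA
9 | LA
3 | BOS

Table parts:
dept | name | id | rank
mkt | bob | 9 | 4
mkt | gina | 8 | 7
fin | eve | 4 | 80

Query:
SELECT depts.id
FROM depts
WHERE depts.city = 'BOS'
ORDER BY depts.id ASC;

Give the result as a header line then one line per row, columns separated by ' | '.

After WHERE (1 rows):
depts.id | depts.city
3 | BOS
After SELECT (1 rows):
depts.id
3
After ORDER BY (1 rows):
depts.id
3

== RESULT ==
depts.id
3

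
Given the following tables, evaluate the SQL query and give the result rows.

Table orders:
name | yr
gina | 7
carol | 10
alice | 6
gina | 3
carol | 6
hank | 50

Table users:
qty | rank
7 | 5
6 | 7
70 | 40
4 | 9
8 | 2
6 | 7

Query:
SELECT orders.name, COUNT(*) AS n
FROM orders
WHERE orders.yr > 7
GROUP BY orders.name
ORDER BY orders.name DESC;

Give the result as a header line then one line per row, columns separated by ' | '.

== RESULT ==
orders.name | n
hank | 1
carol | 1

Derivation:
After WHERE (2 rows):
orders.name | orders.yr
carol | 10
hank | 50
After GROUP BY (2 rows):
orders.name | n
carol | 1
hank | 1
After ORDER BY (2 rows):
orders.name | n
hank | 1
carol | 1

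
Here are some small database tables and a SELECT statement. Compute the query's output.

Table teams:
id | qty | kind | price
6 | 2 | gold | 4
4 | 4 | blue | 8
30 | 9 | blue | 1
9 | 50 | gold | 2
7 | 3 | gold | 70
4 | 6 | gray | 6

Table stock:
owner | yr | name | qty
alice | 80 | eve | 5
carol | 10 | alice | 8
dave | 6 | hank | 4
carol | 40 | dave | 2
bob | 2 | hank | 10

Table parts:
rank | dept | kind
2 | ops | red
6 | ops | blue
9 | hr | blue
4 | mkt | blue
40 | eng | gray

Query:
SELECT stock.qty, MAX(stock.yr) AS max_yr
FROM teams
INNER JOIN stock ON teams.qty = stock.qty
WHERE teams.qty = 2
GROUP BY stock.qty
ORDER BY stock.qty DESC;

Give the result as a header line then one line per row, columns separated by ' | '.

After JOIN stock (2 rows):
teams.id | teams.qty | teams.kind | teams.price | stock.owner | stock.yr | stock.name | stock.qty
6 | 2 | gold | 4 | carol | 40 | dave | 2
4 | 4 | blue | 8 | dave | 6 | hank | 4
After WHERE (1 rows):
teams.id | teams.qty | teams.kind | teams.price | stock.owner | stock.yr | stock.name | stock.qty
6 | 2 | gold | 4 | carol | 40 | dave | 2
After GROUP BY (1 rows):
stock.qty | max_yr
2 | 40
After ORDER BY (1 rows):
stock.qty | max_yr
2 | 40

== RESULT ==
stock.qty | max_yr
2 | 40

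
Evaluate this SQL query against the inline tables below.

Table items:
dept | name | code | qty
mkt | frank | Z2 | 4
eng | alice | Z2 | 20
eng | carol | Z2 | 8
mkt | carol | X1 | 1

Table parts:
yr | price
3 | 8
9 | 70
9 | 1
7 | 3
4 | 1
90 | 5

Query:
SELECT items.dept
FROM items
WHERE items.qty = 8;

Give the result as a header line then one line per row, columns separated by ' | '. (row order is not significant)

After WHERE (1 rows):
items.dept | items.name | items.code | items.qty
eng | carol | Z2 | 8
After SELECT (1 rows):
items.dept
eng

== RESULT ==
items.dept
eng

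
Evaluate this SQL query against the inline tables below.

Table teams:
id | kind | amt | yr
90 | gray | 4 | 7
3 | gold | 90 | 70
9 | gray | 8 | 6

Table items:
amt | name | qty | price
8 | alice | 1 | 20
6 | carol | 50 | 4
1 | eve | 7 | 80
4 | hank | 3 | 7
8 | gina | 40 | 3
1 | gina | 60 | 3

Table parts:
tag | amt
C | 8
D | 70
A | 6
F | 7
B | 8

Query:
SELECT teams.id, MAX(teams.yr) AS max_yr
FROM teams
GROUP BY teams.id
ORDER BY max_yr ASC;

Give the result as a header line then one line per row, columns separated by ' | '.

After GROUP BY (3 rows):
teams.id | max_yr
90 | 7
3 | 70
9 | 6
After ORDER BY (3 rows):
teams.id | max_yr
9 | 6
90 | 7
3 | 70

== RESULT ==
teams.id | max_yr
9 | 6
90 | 7
3 | 70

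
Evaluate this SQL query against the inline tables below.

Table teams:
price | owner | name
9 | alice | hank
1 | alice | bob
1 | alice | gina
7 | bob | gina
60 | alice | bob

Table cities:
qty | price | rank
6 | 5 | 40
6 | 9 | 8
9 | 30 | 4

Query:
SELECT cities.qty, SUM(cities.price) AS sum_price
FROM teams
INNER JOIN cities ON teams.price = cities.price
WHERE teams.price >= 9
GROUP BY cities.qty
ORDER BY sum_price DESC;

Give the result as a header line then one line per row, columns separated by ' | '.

After JOIN cities (1 rows):
teams.price | teams.owner | teams.name | cities.qty | cities.price | cities.rank
9 | alice | hank | 6 | 9 | 8
After WHERE (1 rows):
teams.price | teams.owner | teams.name | cities.qty | cities.price | cities.rank
9 | alice | hank | 6 | 9 | 8
After GROUP BY (1 rows):
cities.qty | sum_price
6 | 9
After ORDER BY (1 rows):
cities.qty | sum_price
6 | 9

== RESULT ==
cities.qty | sum_price
6 | 9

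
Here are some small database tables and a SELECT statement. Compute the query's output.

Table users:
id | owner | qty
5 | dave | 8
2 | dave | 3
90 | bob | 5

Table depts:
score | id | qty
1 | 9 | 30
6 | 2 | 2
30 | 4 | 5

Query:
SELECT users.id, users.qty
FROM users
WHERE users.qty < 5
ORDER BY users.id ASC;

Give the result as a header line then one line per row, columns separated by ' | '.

== RESULT ==
users.id | users.qty
2 | 3

Derivation:
After WHERE (1 rows):
users.id | users.owner | users.qty
2 | dave | 3
After SELECT (1 rows):
users.id | users.qty
2 | 3
After ORDER BY (1 rows):
users.id | users.qty
2 | 3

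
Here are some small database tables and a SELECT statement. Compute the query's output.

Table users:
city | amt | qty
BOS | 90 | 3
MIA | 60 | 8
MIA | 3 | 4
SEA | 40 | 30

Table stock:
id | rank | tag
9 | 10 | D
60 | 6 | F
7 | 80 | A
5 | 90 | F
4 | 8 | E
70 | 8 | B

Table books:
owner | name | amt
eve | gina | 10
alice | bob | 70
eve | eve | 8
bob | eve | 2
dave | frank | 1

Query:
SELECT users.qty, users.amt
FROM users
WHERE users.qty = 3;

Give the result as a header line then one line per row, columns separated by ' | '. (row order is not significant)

== RESULT ==
users.qty | users.amt
3 | 90

Derivation:
After WHERE (1 rows):
users.city | users.amt | users.qty
BOS | 90 | 3
After SELECT (1 rows):
users.qty | users.amt
3 | 90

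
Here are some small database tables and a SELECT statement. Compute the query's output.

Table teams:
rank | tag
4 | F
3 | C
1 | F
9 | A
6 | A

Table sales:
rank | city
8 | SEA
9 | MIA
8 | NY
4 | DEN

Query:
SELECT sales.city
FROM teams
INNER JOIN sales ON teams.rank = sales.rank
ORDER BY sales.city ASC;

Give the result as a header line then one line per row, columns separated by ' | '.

== RESULT ==
sales.city
DEN
MIA

Derivation:
After JOIN sales (2 rows):
teams.rank | teams.tag | sales.rank | sales.city
4 | F | 4 | DEN
9 | A | 9 | MIA
After SELECT (2 rows):
sales.city
DEN
MIA
After ORDER BY (2 rows):
sales.city
DEN
MIA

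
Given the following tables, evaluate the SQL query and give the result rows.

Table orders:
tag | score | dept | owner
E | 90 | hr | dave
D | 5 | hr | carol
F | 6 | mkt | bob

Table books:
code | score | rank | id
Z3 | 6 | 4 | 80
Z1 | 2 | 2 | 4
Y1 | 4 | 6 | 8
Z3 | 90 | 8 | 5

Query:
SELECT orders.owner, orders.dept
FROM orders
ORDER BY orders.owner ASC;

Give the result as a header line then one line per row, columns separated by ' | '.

After SELECT (3 rows):
orders.owner | orders.dept
dave | hr
carol | hr
bob | mkt
After ORDER BY (3 rows):
orders.owner | orders.dept
bob | mkt
carol | hr
dave | hr

== RESULT ==
orders.owner | orders.dept
bob | mkt
carol | hr
dave | hr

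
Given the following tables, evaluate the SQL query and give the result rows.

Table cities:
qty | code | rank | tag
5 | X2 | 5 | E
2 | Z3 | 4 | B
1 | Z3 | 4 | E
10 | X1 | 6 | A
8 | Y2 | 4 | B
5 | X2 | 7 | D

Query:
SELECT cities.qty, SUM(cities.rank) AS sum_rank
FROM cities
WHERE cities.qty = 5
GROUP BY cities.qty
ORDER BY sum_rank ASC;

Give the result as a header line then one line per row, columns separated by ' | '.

== RESULT ==
cities.qty | sum_rank
5 | 12

Derivation:
After WHERE (2 rows):
cities.qty | cities.code | cities.rank | cities.tag
5 | X2 | 5 | E
5 | X2 | 7 | D
After GROUP BY (1 rows):
cities.qty | sum_rank
5 | 12
After ORDER BY (1 rows):
cities.qty | sum_rank
5 | 12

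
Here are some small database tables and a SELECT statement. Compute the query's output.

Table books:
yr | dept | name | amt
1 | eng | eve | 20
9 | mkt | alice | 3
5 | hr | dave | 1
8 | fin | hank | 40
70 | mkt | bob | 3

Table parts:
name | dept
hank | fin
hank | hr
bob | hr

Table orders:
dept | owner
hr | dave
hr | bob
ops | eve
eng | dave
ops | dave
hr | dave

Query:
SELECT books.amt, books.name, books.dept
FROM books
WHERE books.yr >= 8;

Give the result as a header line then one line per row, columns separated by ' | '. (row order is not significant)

After WHERE (3 rows):
books.yr | books.dept | books.name | books.amt
9 | mkt | alice | 3
8 | fin | hank | 40
70 | mkt | bob | 3
After SELECT (3 rows):
books.amt | books.name | books.dept
3 | alice | mkt
40 | hank | fin
3 | bob | mkt

== RESULT ==
books.amt | books.name | books.dept
3 | alice | mkt
40 | hank | fin
3 | bob | mkt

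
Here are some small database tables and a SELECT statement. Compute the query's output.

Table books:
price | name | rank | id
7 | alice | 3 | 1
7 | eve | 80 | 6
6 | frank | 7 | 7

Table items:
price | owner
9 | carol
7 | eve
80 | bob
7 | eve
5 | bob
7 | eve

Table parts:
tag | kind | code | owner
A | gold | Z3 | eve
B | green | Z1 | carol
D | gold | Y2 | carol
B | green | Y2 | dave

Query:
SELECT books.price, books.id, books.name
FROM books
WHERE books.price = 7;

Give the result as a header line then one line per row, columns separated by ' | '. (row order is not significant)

== RESULT ==
books.price | books.id | books.name
7 | 1 | alice
7 | 6 | eve

Derivation:
After WHERE (2 rows):
books.price | books.name | books.rank | books.id
7 | alice | 3 | 1
7 | eve | 80 | 6
After SELECT (2 rows):
books.price | books.id | books.name
7 | 1 | alice
7 | 6 | eve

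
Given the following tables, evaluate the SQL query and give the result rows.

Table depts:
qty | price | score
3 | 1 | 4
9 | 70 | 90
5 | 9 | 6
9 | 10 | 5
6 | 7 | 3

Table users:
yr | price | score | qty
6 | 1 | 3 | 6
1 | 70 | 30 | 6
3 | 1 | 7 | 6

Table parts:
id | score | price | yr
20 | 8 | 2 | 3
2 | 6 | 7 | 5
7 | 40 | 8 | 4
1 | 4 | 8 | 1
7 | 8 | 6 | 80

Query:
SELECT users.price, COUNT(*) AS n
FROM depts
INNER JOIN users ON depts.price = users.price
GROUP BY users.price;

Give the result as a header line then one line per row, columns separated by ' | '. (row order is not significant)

== RESULT ==
users.price | n
1 | 2
70 | 1

Derivation:
After JOIN users (3 rows):
depts.qty | depts.price | depts.score | users.yr | users.price | users.score | users.qty
3 | 1 | 4 | 6 | 1 | 3 | 6
3 | 1 | 4 | 3 | 1 | 7 | 6
9 | 70 | 90 | 1 | 70 | 30 | 6
After GROUP BY (2 rows):
users.price | n
1 | 2
70 | 1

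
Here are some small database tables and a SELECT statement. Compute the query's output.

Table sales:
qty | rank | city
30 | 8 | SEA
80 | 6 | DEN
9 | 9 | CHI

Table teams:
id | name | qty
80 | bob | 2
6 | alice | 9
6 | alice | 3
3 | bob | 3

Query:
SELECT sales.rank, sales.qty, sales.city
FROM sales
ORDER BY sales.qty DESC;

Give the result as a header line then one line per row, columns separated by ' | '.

== RESULT ==
sales.rank | sales.qty | sales.city
6 | 80 | DEN
8 | 30 | SEA
9 | 9 | CHI

Derivation:
After SELECT (3 rows):
sales.rank | sales.qty | sales.city
8 | 30 | SEA
6 | 80 | DEN
9 | 9 | CHI
After ORDER BY (3 rows):
sales.rank | sales.qty | sales.city
6 | 80 | DEN
8 | 30 | SEA
9 | 9 | CHI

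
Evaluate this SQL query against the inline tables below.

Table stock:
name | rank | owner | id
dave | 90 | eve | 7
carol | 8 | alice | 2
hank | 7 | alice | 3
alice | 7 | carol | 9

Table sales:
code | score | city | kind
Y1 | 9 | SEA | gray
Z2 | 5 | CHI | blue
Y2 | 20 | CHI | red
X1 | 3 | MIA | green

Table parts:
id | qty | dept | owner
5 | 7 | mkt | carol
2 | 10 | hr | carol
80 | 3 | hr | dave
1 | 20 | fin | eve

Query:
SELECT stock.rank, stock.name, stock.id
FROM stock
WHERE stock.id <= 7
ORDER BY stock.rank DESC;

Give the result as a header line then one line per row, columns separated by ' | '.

== RESULT ==
stock.rank | stock.name | stock.id
90 | dave | 7
8 | carol | 2
7 | hank | 3

Derivation:
After WHERE (3 rows):
stock.name | stock.rank | stock.owner | stock.id
dave | 90 | eve | 7
carol | 8 | alice | 2
hank | 7 | alice | 3
After SELECT (3 rows):
stock.rank | stock.name | stock.id
90 | dave | 7
8 | carol | 2
7 | hank | 3
After ORDER BY (3 rows):
stock.rank | stock.name | stock.id
90 | dave | 7
8 | carol | 2
7 | hank | 3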